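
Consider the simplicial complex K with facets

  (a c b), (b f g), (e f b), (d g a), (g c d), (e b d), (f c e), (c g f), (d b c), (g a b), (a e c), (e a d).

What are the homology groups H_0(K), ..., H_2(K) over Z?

We work with the vertex ordering a < b < c < d < e < f < g. The simplices of K, each written with vertices in increasing order, are:

  0-simplices (7): a, b, c, d, e, f, g
  1-simplices (18): ab, ac, ad, ae, ag, bc, bd, be, bf, bg, cd, ce, cf, cg, de, dg, ef, fg
  2-simplices (12): abc, abg, ace, ade, adg, bcd, bde, bef, bfg, cdg, cef, cfg

so the chain groups are C_0 ≅ Z^7, C_1 ≅ Z^18, C_2 ≅ Z^12.

The boundary map ∂_1: C_1 → C_0 sends each edge [p,q] (with p < q) to q − p.
The resulting 7×18 matrix has rank 6, and its Smith normal form has invariant factors (1,1,1,1,1,1).

∂_2: C_2 → C_1 acts by ∂[p,q,r] = [q,r] − [p,r] + [p,q]. For instance
  ∂cdg = dg − cg + cd,
  ∂abg = bg − ag + ab.
As a 18×12 matrix over Z this has rank 12, with invariant factors (1,1,1,1,1,1,1,1,1,1,1,2).

Reading off H_k = ker ∂_k / im ∂_{k+1}:

  H_0: rank C_0 − rank ∂_1 = 7 − 6 = 1, and the invariant factors of ∂_1 are all 1, so H_0 ≅ Z.
  H_1: rank ker ∂_1 − rank ∂_2 = (18 − 6) − 12 = 0, and ∂_2 has invariant factor 2 > 1, so H_1 ≅ Z/2Z.
  H_2: rank ker ∂_2 − rank ∂_3 = (12 − 12) − 0 = 0, and there is no ∂_3, so H_2 ≅ 0.

As a check, the Euler characteristic is 7 − 18 + 12 = 1, which agrees with 1 − 0 + 0 = 1.
(K is a triangulation of the real projective plane RP^2.)

H_0 ≅ Z,  H_1 ≅ Z/2Z,  H_2 = 0.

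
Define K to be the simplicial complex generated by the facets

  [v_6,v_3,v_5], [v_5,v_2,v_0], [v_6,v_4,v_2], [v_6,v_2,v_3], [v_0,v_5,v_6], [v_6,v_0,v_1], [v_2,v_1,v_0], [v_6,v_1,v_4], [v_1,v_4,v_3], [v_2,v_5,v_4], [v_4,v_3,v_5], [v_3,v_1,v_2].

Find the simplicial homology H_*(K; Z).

K has 7 vertices, 18 edges, 12 triangles.
rank ∂_0 = 0, rank ∂_1 = 6 ⇒ b_0 = 7 − 0 − 6 = 1; all invariant factors of ∂_1 are 1 so no torsion. So H_0 ≅ Z.
rank ∂_1 = 6, rank ∂_2 = 12 ⇒ b_1 = 18 − 6 − 12 = 0; ∂_2 has invariant factor(s) [2] giving torsion. So H_1 ≅ Z/2.
rank ∂_2 = 12, rank ∂_3 = 0 ⇒ b_2 = 12 − 12 − 0 = 0. So H_2 ≅ 0.

H_0 ≅ Z,  H_1 ≅ Z/2,  H_2 = 0.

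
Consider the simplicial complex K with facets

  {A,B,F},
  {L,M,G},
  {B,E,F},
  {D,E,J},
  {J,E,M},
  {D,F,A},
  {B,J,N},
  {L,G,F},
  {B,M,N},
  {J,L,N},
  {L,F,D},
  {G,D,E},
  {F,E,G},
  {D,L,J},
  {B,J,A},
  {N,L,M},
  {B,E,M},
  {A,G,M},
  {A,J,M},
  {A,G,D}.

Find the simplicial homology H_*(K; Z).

H_0 = Z,  H_1 = Z × Z/2,  H_2 = 0.

We work with the vertex ordering A < B < D < E < F < G < J < L < M < N. The simplices of K, each written with vertices in increasing order, are:

  0-simplices (10): A, B, D, E, F, G, J, L, M, N
  1-simplices (30): AB, AD, AF, AG, AJ, AM, BE, BF, BJ, BM, BN, DE, DF, DG, DJ, DL, EF, EG, EJ, EM, FG, FL, GL, GM, JL, JM, JN, LM, LN, MN
  2-simplices (20): ABF, ABJ, ADF, ADG, AGM, AJM, BEF, BEM, BJN, BMN, DEG, DEJ, DFL, DJL, EFG, EJM, FGL, GLM, JLN, LMN

giving chain groups C_0 ≅ Z^10, C_1 ≅ Z^30, C_2 ≅ Z^20.

∂_1: C_1 → C_0 is given by ∂[p,q] = [q] − [p]. For instance
  ∂JM = M − J.
As a 10×30 matrix over Z this has rank 9, with invariant factors (1,1,1,1,1,1,1,1,1).

The boundary map ∂_2: C_2 → C_1 sends each 2-simplex [p,q,r] to [q,r] − [p,r] + [p,q]. For instance
  ∂AGM = GM − AM + AG,
  ∂DEJ = EJ − DJ + DE.
The 30×20 boundary matrix has rank 20 and Smith normal form diag(1,1,1,1,1,1,1,1,1,1,1,1,1,1,1,1,1,1,1,2).

Reading off H_k = ker ∂_k / im ∂_{k+1}:

  H_0: rank C_0 − rank ∂_1 = 10 − 9 = 1, and the invariant factors of ∂_1 are all 1, so H_0 = Z.
  H_1: rank ker ∂_1 − rank ∂_2 = (30 − 9) − 20 = 1, and ∂_2 has invariant factor 2 > 1, so H_1 = Z × Z/2.
  H_2: rank ker ∂_2 − rank ∂_3 = (20 − 20) − 0 = 0, and there is no ∂_3, so H_2 = 0.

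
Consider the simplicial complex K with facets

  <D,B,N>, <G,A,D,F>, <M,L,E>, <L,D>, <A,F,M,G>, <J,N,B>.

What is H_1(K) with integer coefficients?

K has 10 vertices, 18 edges, 10 triangles, 2 3-simplices.
rank ∂_1 = 9, rank ∂_2 = 8 ⇒ b_1 = 18 − 9 − 8 = 1; all invariant factors of ∂_2 are 1 so no torsion. So H_1 ≅ Z.

H_1 = Z.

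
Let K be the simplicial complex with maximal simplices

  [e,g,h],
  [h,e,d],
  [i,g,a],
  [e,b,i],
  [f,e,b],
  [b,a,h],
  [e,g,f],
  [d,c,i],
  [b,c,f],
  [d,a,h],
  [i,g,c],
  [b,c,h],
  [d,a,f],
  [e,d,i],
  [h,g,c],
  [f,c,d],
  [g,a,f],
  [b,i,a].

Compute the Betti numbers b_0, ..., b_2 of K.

b_0 = 1, b_1 = 2, b_2 = 1.

Order the vertices as a < b < c < d < e < f < g < h < i. Listing each simplex with vertices in this order, K has dimension 2 with simplices:

  0-simplices (9): a, b, c, d, e, f, g, h, i
  1-simplices (27): ab, ad, af, ag, ah, ai, bc, be, bf, bh, bi, cd, cf, cg, ch, ci, de, df, dh, di, ef, eg, eh, ei, fg, gh, gi
  2-simplices (18): abh, abi, adf, adh, afg, agi, bcf, bch, bef, bei, cdf, cdi, cgh, cgi, deh, dei, efg, egh

giving chain groups C_0 ≅ Z^9, C_1 ≅ Z^27, C_2 ≅ Z^18.

Boundary ∂_1: C_1 → C_0 maps an edge to its endpoints' difference, ∂[p,q] = q − p. For instance
  ∂gi = i − g.
The resulting 9×27 matrix has rank 8, and its Smith normal form has invariant factors (1,1,1,1,1,1,1,1).

Boundary ∂_2: C_2 → C_1 maps a triangle to the signed sum of its edges. For instance
  ∂afg = fg − ag + af,
  ∂agi = gi − ai + ag.
As a 27×18 matrix over Z this has rank 17, with invariant factors (1,1,1,1,1,1,1,1,1,1,1,1,1,1,1,1,1).

Reading off H_k = ker ∂_k / im ∂_{k+1}:

  H_0: rank C_0 − rank ∂_1 = 9 − 8 = 1, and the invariant factors of ∂_1 are all 1, so H_0 ≅ Z.
  H_1: rank ker ∂_1 − rank ∂_2 = (27 − 8) − 17 = 2, and the invariant factors of ∂_2 are all 1, so H_1 ≅ Z^2.
  H_2: rank ker ∂_2 − rank ∂_3 = (18 − 17) − 0 = 1, and there is no ∂_3, so H_2 ≅ Z.

(K is a triangulation of the torus T^2.)

Hence the Betti numbers are b_0 = 1, b_1 = 2, b_2 = 1.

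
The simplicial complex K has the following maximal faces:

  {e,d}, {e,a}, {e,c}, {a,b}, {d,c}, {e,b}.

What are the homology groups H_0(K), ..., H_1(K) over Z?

H_0 = Z,  H_1 = Z^2.

K has 5 vertices, 6 edges.
rank ∂_0 = 0, rank ∂_1 = 4 ⇒ b_0 = 5 − 0 − 4 = 1; all invariant factors of ∂_1 are 1 so no torsion. So H_0 = Z.
rank ∂_1 = 4, rank ∂_2 = 0 ⇒ b_1 = 6 − 4 − 0 = 2. So H_1 = Z^2.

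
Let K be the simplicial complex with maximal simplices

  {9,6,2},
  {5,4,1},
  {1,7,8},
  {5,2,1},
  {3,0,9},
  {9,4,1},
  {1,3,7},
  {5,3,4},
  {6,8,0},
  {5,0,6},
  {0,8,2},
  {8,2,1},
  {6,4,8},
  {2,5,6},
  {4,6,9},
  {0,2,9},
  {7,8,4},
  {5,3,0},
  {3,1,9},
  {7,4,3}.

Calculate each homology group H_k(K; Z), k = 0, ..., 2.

Fix the vertex order 0 < 1 < 2 < 3 < 4 < 5 < 6 < 7 < 8 < 9 and write every simplex with vertices in increasing order. Then dim K = 2 and the simplices of K are:

  0-simplices (10): [0], [1], [2], [3], [4], [5], [6], [7], [8], [9]
  1-simplices (30): (30 of them)
  2-simplices (20): (20 of them)

so the chain groups are C_0 ≅ Z^10, C_1 ≅ Z^30, C_2 ≅ Z^20.

The boundary map ∂_1: C_1 → C_0 is given by ∂[p,q] = [q] − [p]. For instance
  ∂[3,5] = [5] − [3].
As a 10×30 matrix over Z this has rank 9, with invariant factors (1,1,1,1,1,1,1,1,1).

Boundary ∂_2: C_2 → C_1 acts by ∂[p,q,r] = [q,r] − [p,r] + [p,q]. For instance
  ∂[0,2,8] = [2,8] − [0,8] + [0,2],
  ∂[2,6,9] = [6,9] − [2,9] + [2,6].
The 30×20 boundary matrix has rank 20 and Smith normal form diag(1,1,1,1,1,1,1,1,1,1,1,1,1,1,1,1,1,1,1,2).

Reading off H_k = ker ∂_k / im ∂_{k+1}:

  H_0: rank C_0 − rank ∂_1 = 10 − 9 = 1, and the invariant factors of ∂_1 are all 1, so H_0 ≅ Z.
  H_1: rank ker ∂_1 − rank ∂_2 = (30 − 9) − 20 = 1, and ∂_2 has invariant factor 2 > 1, so H_1 ≅ Z ⊕ Z/2Z.
  H_2: rank ker ∂_2 − rank ∂_3 = (20 − 20) − 0 = 0, and there is no ∂_3, so H_2 ≅ 0.

As a check, the Euler characteristic is 10 − 30 + 20 = 0, which agrees with 1 − 1 + 0 = 0.

H_0 ≅ Z,  H_1 ≅ Z ⊕ Z/2Z,  H_2 = 0.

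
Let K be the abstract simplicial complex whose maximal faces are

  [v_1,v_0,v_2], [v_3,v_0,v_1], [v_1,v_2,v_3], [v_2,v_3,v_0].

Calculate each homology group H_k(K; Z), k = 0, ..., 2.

Fix the vertex order v_0 < v_1 < v_2 < v_3 and write every simplex with vertices in increasing order. Then dim K = 2 and the simplices of K are:

  0-simplices (4): [v_0], [v_1], [v_2], [v_3]
  1-simplices (6): [v_0,v_1], [v_0,v_2], [v_0,v_3], [v_1,v_2], [v_1,v_3], [v_2,v_3]
  2-simplices (4): [v_0,v_1,v_2], [v_0,v_1,v_3], [v_0,v_2,v_3], [v_1,v_2,v_3]

giving chain groups C_0 ≅ Z^4, C_1 ≅ Z^6, C_2 ≅ Z^4.

The boundary map ∂_1: C_1 → C_0 is given by ∂[p,q] = [q] − [p]. For instance
  ∂[v_0,v_2] = [v_2] − [v_0].
As a 4×6 matrix over Z this has rank 3, with invariant factors (1,1,1).

The boundary map ∂_2: C_2 → C_1 acts by ∂[p,q,r] = [q,r] − [p,r] + [p,q]. For instance
  ∂[v_0,v_1,v_2] = [v_1,v_2] − [v_0,v_2] + [v_0,v_1],
  ∂[v_0,v_1,v_3] = [v_1,v_3] − [v_0,v_3] + [v_0,v_1].
The resulting 6×4 matrix has rank 3, and its Smith normal form has invariant factors (1,1,1).

Reading off H_k = ker ∂_k / im ∂_{k+1}:

  H_0: rank C_0 − rank ∂_1 = 4 − 3 = 1, and the invariant factors of ∂_1 are all 1, so H_0 ≅ Z.
  H_1: rank ker ∂_1 − rank ∂_2 = (6 − 3) − 3 = 0, and the invariant factors of ∂_2 are all 1, so H_1 ≅ 0.
  H_2: rank ker ∂_2 − rank ∂_3 = (4 − 3) − 0 = 1, and there is no ∂_3, so H_2 ≅ Z.

H_0 ≅ Z,  H_1 = 0,  H_2 ≅ Z.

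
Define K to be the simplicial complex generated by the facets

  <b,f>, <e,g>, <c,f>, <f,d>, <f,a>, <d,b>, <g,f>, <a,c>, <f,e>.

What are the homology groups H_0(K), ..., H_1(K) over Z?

H_0 = Z,  H_1 = Z^3.

Take the total order a < b < c < d < e < f < g on the vertex set. Then K (dimension 1) consists of the simplices:

  0-simplices (7): a, b, c, d, e, f, g
  1-simplices (9): ac, af, bd, bf, cf, df, ef, eg, fg

giving chain groups C_0 ≅ Z^7, C_1 ≅ Z^9.

The boundary map ∂_1: C_1 → C_0 maps an edge to its endpoints' difference, ∂[p,q] = q − p. For instance
  ∂bf = f − b.
This gives a 7×9 integer matrix of rank 6; reducing to Smith normal form yields diagonal entries (1,1,1,1,1,1).

Now H_k = ker ∂_k / im ∂_{k+1}, so:

  H_0: rank C_0 − rank ∂_1 = 7 − 6 = 1, and the invariant factors of ∂_1 are all 1, so H_0 = Z.
  H_1: rank ker ∂_1 − rank ∂_2 = (9 − 6) − 0 = 3, and there is no ∂_2, so H_1 = Z^3.

(K is a triangulation of a wedge of 3 circles.)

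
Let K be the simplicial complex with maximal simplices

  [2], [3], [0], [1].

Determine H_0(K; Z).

H_0 ≅ Z^4.

Take the total order 0 < 1 < 2 < 3 on the vertex set. Then K (dimension 0) consists of the simplices:

  0-simplices (4): [0], [1], [2], [3]

Hence C_0 ≅ Z^4.

From H_k ≅ ker(∂_k) / im(∂_{k+1}) we obtain:

  H_0: rank C_0 − rank ∂_1 = 4 − 0 = 4, and there is no ∂_1, so H_0 ≅ Z^4.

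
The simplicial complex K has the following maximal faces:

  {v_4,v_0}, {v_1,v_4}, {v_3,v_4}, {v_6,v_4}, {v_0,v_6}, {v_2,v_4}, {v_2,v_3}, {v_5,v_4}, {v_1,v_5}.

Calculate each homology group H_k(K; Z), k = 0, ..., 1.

Order the vertices as v_0 < v_1 < v_2 < v_3 < v_4 < v_5 < v_6. Listing each simplex with vertices in this order, K has dimension 1 with simplices:

  0-simplices (7): [v_0], [v_1], [v_2], [v_3], [v_4], [v_5], [v_6]
  1-simplices (9): [v_0,v_4], [v_0,v_6], [v_1,v_4], [v_1,v_5], [v_2,v_3], [v_2,v_4], [v_3,v_4], [v_4,v_5], [v_4,v_6]

so the chain groups are C_0 ≅ Z^7, C_1 ≅ Z^9.

Boundary ∂_1: C_1 → C_0 is given by ∂[p,q] = [q] − [p]. For instance
  ∂[v_1,v_4] = [v_4] − [v_1].
This gives a 7×9 integer matrix of rank 6; reducing to Smith normal form yields diagonal entries (1,1,1,1,1,1).

Reading off H_k = ker ∂_k / im ∂_{k+1}:

  H_0: rank C_0 − rank ∂_1 = 7 − 6 = 1, and the invariant factors of ∂_1 are all 1, so H_0 = Z.
  H_1: rank ker ∂_1 − rank ∂_2 = (9 − 6) − 0 = 3, and there is no ∂_2, so H_1 = Z^3.

H_0 ≅ Z,  H_1 ≅ Z^3.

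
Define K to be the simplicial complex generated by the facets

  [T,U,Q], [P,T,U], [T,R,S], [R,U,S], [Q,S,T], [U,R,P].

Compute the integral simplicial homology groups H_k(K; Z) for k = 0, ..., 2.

H_0 ≅ Z,  H_1 ≅ Z,  H_2 = 0.

K has 6 vertices, 12 edges, 6 triangles.
rank ∂_0 = 0, rank ∂_1 = 5 ⇒ b_0 = 6 − 0 − 5 = 1; all invariant factors of ∂_1 are 1 so no torsion. So H_0 ≅ Z.
rank ∂_1 = 5, rank ∂_2 = 6 ⇒ b_1 = 12 − 5 − 6 = 1; all invariant factors of ∂_2 are 1 so no torsion. So H_1 ≅ Z.
rank ∂_2 = 6, rank ∂_3 = 0 ⇒ b_2 = 6 − 6 − 0 = 0. So H_2 ≅ 0.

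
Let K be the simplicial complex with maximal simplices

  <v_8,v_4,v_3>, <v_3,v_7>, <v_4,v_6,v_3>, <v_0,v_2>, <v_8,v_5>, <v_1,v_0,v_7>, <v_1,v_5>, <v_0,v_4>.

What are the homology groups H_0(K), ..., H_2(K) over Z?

Fix the vertex order v_0 < v_1 < v_2 < v_3 < v_4 < v_5 < v_6 < v_7 < v_8 and write every simplex with vertices in increasing order. Then dim K = 2 and the simplices of K are:

  0-simplices (9): [v_0], [v_1], [v_2], [v_3], [v_4], [v_5], [v_6], [v_7], [v_8]
  1-simplices (13): [v_0,v_1], [v_0,v_2], [v_0,v_4], [v_0,v_7], [v_1,v_5], [v_1,v_7], [v_3,v_4], [v_3,v_6], [v_3,v_7], [v_3,v_8], [v_4,v_6], [v_4,v_8], [v_5,v_8]
  2-simplices (3): [v_0,v_1,v_7], [v_3,v_4,v_6], [v_3,v_4,v_8]

so the chain groups are C_0 ≅ Z^9, C_1 ≅ Z^13, C_2 ≅ Z^3.

∂_1: C_1 → C_0 maps an edge to its endpoints' difference, ∂[p,q] = q − p. For instance
  ∂[v_3,v_6] = [v_6] − [v_3].
The resulting 9×13 matrix has rank 8, and its Smith normal form has invariant factors (1,1,1,1,1,1,1,1).

Boundary ∂_2: C_2 → C_1 maps a triangle to the signed sum of its edges. For instance
  ∂[v_3,v_4,v_8] = [v_4,v_8] − [v_3,v_8] + [v_3,v_4],
  ∂[v_3,v_4,v_6] = [v_4,v_6] − [v_3,v_6] + [v_3,v_4].
As a 13×3 matrix over Z this has rank 3, with invariant factors (1,1,1).

Computing H_k = (kernel of ∂_k) / (image of ∂_{k+1}):

  H_0: rank C_0 − rank ∂_1 = 9 − 8 = 1, and the invariant factors of ∂_1 are all 1, so H_0 = Z.
  H_1: rank ker ∂_1 − rank ∂_2 = (13 − 8) − 3 = 2, and the invariant factors of ∂_2 are all 1, so H_1 = Z^2.
  H_2: rank ker ∂_2 − rank ∂_3 = (3 − 3) − 0 = 0, and there is no ∂_3, so H_2 = 0.

As a check, the Euler characteristic is 9 − 13 + 3 = -1, which agrees with 1 − 2 + 0 = -1.

H_0 ≅ Z,  H_1 ≅ Z^2,  H_2 = 0.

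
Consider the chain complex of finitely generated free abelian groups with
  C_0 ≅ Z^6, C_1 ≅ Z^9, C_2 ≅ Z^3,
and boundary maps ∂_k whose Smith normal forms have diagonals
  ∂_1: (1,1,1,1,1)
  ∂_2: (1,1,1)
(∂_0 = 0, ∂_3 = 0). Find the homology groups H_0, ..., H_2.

H_0 = Z,  H_1 = Z,  H_2 = 0.

H_0: b_0 = 6 − 0 − 5 = 1; torsion from ∂_1 factors > 1: none. So H_0 = Z.
H_1: b_1 = 9 − 5 − 3 = 1; torsion from ∂_2 factors > 1: none. So H_1 = Z.
H_2: b_2 = 3 − 3 − 0 = 0; torsion from ∂_3 factors > 1: none. So H_2 = 0.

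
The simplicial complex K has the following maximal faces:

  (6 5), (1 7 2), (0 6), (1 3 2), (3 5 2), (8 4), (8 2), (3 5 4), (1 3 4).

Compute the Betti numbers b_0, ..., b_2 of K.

Order the vertices as 0 < 1 < 2 < 3 < 4 < 5 < 6 < 7 < 8. Listing each simplex with vertices in this order, K has dimension 2 with simplices:

  0-simplices (9): [0], [1], [2], [3], [4], [5], [6], [7], [8]
  1-simplices (14): [0,6], [1,2], [1,3], [1,4], [1,7], [2,3], [2,5], [2,7], [2,8], [3,4], [3,5], [4,5], [4,8], [5,6]
  2-simplices (5): [1,2,3], [1,2,7], [1,3,4], [2,3,5], [3,4,5]

Hence C_0 ≅ Z^9, C_1 ≅ Z^14, C_2 ≅ Z^5.

The boundary map ∂_1: C_1 → C_0 maps an edge to its endpoints' difference, ∂[p,q] = q − p.
The 9×14 boundary matrix has rank 8 and Smith normal form diag(1,1,1,1,1,1,1,1).

The boundary map ∂_2: C_2 → C_1 acts by ∂[p,q,r] = [q,r] − [p,r] + [p,q]. For instance
  ∂[1,2,7] = [2,7] − [1,7] + [1,2],
  ∂[2,3,5] = [3,5] − [2,5] + [2,3].
This gives a 14×5 integer matrix of rank 5; reducing to Smith normal form yields diagonal entries (1,1,1,1,1).

Computing H_k = (kernel of ∂_k) / (image of ∂_{k+1}):

  H_0: rank C_0 − rank ∂_1 = 9 − 8 = 1, and the invariant factors of ∂_1 are all 1, so H_0 ≅ Z.
  H_1: rank ker ∂_1 − rank ∂_2 = (14 − 8) − 5 = 1, and the invariant factors of ∂_2 are all 1, so H_1 ≅ Z.
  H_2: rank ker ∂_2 − rank ∂_3 = (5 − 5) − 0 = 0, and there is no ∂_3, so H_2 ≅ 0.

As a check, the Euler characteristic is 9 − 14 + 5 = 0, which agrees with 1 − 1 + 0 = 0.

Hence the Betti numbers are b_0 = 1, b_1 = 1, b_2 = 0.

b_0 = 1, b_1 = 1, b_2 = 0.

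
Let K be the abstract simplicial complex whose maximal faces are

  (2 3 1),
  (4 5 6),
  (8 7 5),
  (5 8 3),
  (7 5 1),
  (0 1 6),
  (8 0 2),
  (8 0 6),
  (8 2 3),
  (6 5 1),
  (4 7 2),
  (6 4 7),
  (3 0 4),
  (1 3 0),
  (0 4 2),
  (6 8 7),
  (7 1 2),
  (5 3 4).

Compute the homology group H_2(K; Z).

Take the total order 0 < 1 < 2 < 3 < 4 < 5 < 6 < 7 < 8 on the vertex set. Then K (dimension 2) consists of the simplices:

  0-simplices (9): [0], [1], [2], [3], [4], [5], [6], [7], [8]
  1-simplices (27): (27 of them)
  2-simplices (18): [0,1,3], [0,1,6], [0,2,4], [0,2,8], [0,3,4], [0,6,8], [1,2,3], [1,2,7], [1,5,6], [1,5,7], [2,3,8], [2,4,7], [3,4,5], [3,5,8], [4,5,6], [4,6,7], [5,7,8], [6,7,8]

Hence C_0 ≅ Z^9, C_1 ≅ Z^27, C_2 ≅ Z^18.

Boundary ∂_1: C_1 → C_0 sends each edge [p,q] (with p < q) to q − p.
As a 9×27 matrix over Z this has rank 8, with invariant factors (1,1,1,1,1,1,1,1).

Boundary ∂_2: C_2 → C_1 sends each 2-simplex [p,q,r] to [q,r] − [p,r] + [p,q]. For instance
  ∂[0,3,4] = [3,4] − [0,4] + [0,3],
  ∂[1,2,7] = [2,7] − [1,7] + [1,2].
The 27×18 boundary matrix has rank 18 and Smith normal form diag(1,1,1,1,1,1,1,1,1,1,1,1,1,1,1,1,1,2).

Computing H_k = (kernel of ∂_k) / (image of ∂_{k+1}):

  H_2: rank ker ∂_2 − rank ∂_3 = (18 − 18) − 0 = 0, and there is no ∂_3, so H_2 ≅ 0.

H_2 ≅ 0.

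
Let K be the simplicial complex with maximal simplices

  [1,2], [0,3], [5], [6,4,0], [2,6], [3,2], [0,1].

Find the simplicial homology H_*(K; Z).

H_0 ≅ Z^2,  H_1 ≅ Z^2,  H_2 = 0.

Fix the vertex order 0 < 1 < 2 < 3 < 4 < 5 < 6 and write every simplex with vertices in increasing order. Then dim K = 2 and the simplices of K are:

  0-simplices (7): [0], [1], [2], [3], [4], [5], [6]
  1-simplices (8): [0,1], [0,3], [0,4], [0,6], [1,2], [2,3], [2,6], [4,6]
  2-simplices (1): [0,4,6]

giving chain groups C_0 ≅ Z^7, C_1 ≅ Z^8, C_2 ≅ Z^1.

Boundary ∂_1: C_1 → C_0 maps an edge to its endpoints' difference, ∂[p,q] = q − p. For instance
  ∂[0,4] = [4] − [0].
The 7×8 boundary matrix has rank 5 and Smith normal form diag(1,1,1,1,1).

Boundary ∂_2: C_2 → C_1 sends each 2-simplex [p,q,r] to [q,r] − [p,r] + [p,q]. For instance
  ∂[0,4,6] = [4,6] − [0,6] + [0,4].
The resulting 8×1 matrix has rank 1, and its Smith normal form has invariant factors (1).

From H_k ≅ ker(∂_k) / im(∂_{k+1}) we obtain:

  H_0: rank C_0 − rank ∂_1 = 7 − 5 = 2, and the invariant factors of ∂_1 are all 1, so H_0 = Z^2.
  H_1: rank ker ∂_1 − rank ∂_2 = (8 − 5) − 1 = 2, and the invariant factors of ∂_2 are all 1, so H_1 = Z^2.
  H_2: rank ker ∂_2 − rank ∂_3 = (1 − 1) − 0 = 0, and there is no ∂_3, so H_2 = 0.

As a check, the Euler characteristic is 7 − 8 + 1 = 0, which agrees with 2 − 2 + 0 = 0.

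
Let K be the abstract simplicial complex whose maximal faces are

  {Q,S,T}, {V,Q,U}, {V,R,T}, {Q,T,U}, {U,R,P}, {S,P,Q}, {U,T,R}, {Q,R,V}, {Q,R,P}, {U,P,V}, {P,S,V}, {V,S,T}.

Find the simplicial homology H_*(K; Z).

Order the vertices as P < Q < R < S < T < U < V. Listing each simplex with vertices in this order, K has dimension 2 with simplices:

  0-simplices (7): P, Q, R, S, T, U, V
  1-simplices (18): PQ, PR, PS, PU, PV, QR, QS, QT, QU, QV, RT, RU, RV, ST, SV, TU, TV, UV
  2-simplices (12): PQR, PQS, PRU, PSV, PUV, QRV, QST, QTU, QUV, RTU, RTV, STV

so the chain groups are C_0 ≅ Z^7, C_1 ≅ Z^18, C_2 ≅ Z^12.

The boundary map ∂_1: C_1 → C_0 is given by ∂[p,q] = [q] − [p].
As a 7×18 matrix over Z this has rank 6, with invariant factors (1,1,1,1,1,1).

The boundary map ∂_2: C_2 → C_1 sends each 2-simplex [p,q,r] to [q,r] − [p,r] + [p,q]. For instance
  ∂QTU = TU − QU + QT,
  ∂PQS = QS − PS + PQ.
The resulting 18×12 matrix has rank 12, and its Smith normal form has invariant factors (1,1,1,1,1,1,1,1,1,1,1,2).

Now H_k = ker ∂_k / im ∂_{k+1}, so:

  H_0: rank C_0 − rank ∂_1 = 7 − 6 = 1, and the invariant factors of ∂_1 are all 1, so H_0 ≅ Z.
  H_1: rank ker ∂_1 − rank ∂_2 = (18 − 6) − 12 = 0, and ∂_2 has invariant factor 2 > 1, so H_1 ≅ Z/2Z.
  H_2: rank ker ∂_2 − rank ∂_3 = (12 − 12) − 0 = 0, and there is no ∂_3, so H_2 ≅ 0.

As a check, the Euler characteristic is 7 − 18 + 12 = 1, which agrees with 1 − 0 + 0 = 1.

H_0 ≅ Z,  H_1 ≅ Z/2Z,  H_2 = 0.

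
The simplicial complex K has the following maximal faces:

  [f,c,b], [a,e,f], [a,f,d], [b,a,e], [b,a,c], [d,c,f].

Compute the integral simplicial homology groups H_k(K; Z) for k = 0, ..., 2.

Take the total order a < b < c < d < e < f on the vertex set. Then K (dimension 2) consists of the simplices:

  0-simplices (6): a, b, c, d, e, f
  1-simplices (12): ab, ac, ad, ae, af, bc, be, bf, cd, cf, df, ef
  2-simplices (6): abc, abe, adf, aef, bcf, cdf

so the chain groups are C_0 ≅ Z^6, C_1 ≅ Z^12, C_2 ≅ Z^6.

The boundary map ∂_1: C_1 → C_0 is given by ∂[p,q] = [q] − [p]. For instance
  ∂cf = f − c.
The resulting 6×12 matrix has rank 5, and its Smith normal form has invariant factors (1,1,1,1,1).

Boundary ∂_2: C_2 → C_1 acts by ∂[p,q,r] = [q,r] − [p,r] + [p,q]. For instance
  ∂cdf = df − cf + cd,
  ∂adf = df − af + ad.
The 12×6 boundary matrix has rank 6 and Smith normal form diag(1,1,1,1,1,1).

Computing H_k = (kernel of ∂_k) / (image of ∂_{k+1}):

  H_0: rank C_0 − rank ∂_1 = 6 − 5 = 1, and the invariant factors of ∂_1 are all 1, so H_0 = Z.
  H_1: rank ker ∂_1 − rank ∂_2 = (12 − 5) − 6 = 1, and the invariant factors of ∂_2 are all 1, so H_1 = Z.
  H_2: rank ker ∂_2 − rank ∂_3 = (6 − 6) − 0 = 0, and there is no ∂_3, so H_2 = 0.

(K is a triangulation of the cylinder S^1 x I.)

H_0 = Z,  H_1 = Z,  H_2 = 0.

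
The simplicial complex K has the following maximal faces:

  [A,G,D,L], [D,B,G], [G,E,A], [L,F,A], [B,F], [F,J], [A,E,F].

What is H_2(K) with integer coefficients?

Fix the vertex order A < B < D < E < F < G < J < L and write every simplex with vertices in increasing order. Then dim K = 3 and the simplices of K are:

  0-simplices (8): A, B, D, E, F, G, J, L
  1-simplices (15): AD, AE, AF, AG, AL, BD, BF, BG, DG, DL, EF, EG, FJ, FL, GL
  2-simplices (8): ADG, ADL, AEF, AEG, AFL, AGL, BDG, DGL
  3-simplices (1): ADGL

giving chain groups C_0 ≅ Z^8, C_1 ≅ Z^15, C_2 ≅ Z^8, C_3 ≅ Z^1.

The boundary map ∂_1: C_1 → C_0 sends each edge [p,q] (with p < q) to q − p. For instance
  ∂GL = L − G.
The 8×15 boundary matrix has rank 7 and Smith normal form diag(1,1,1,1,1,1,1).

∂_2: C_2 → C_1 maps a triangle to the signed sum of its edges. For instance
  ∂AFL = FL − AL + AF,
  ∂AEG = EG − AG + AE.
This gives a 15×8 integer matrix of rank 7; reducing to Smith normal form yields diagonal entries (1,1,1,1,1,1,1).

∂_3: C_3 → C_2 sends each 3-simplex σ to the alternating sum Σ_i (−1)^i (σ with its i-th vertex removed). For instance
  ∂ADGL = DGL − AGL + ADL − ADG.
The 8×1 boundary matrix has rank 1 and Smith normal form diag(1).

Now H_k = ker ∂_k / im ∂_{k+1}, so:

  H_2: rank ker ∂_2 − rank ∂_3 = (8 − 7) − 1 = 0, and the invariant factors of ∂_3 are all 1, so H_2 ≅ 0.

H_2 = 0.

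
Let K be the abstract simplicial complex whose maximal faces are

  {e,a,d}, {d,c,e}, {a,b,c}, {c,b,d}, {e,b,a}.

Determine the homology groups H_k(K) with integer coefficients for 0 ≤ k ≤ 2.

K has 5 vertices, 10 edges, 5 triangles.
rank ∂_0 = 0, rank ∂_1 = 4 ⇒ b_0 = 5 − 0 − 4 = 1; all invariant factors of ∂_1 are 1 so no torsion. So H_0 ≅ Z.
rank ∂_1 = 4, rank ∂_2 = 5 ⇒ b_1 = 10 − 4 − 5 = 1; all invariant factors of ∂_2 are 1 so no torsion. So H_1 ≅ Z.
rank ∂_2 = 5, rank ∂_3 = 0 ⇒ b_2 = 5 − 5 − 0 = 0. So H_2 ≅ 0.

H_0 = Z,  H_1 = Z,  H_2 = 0.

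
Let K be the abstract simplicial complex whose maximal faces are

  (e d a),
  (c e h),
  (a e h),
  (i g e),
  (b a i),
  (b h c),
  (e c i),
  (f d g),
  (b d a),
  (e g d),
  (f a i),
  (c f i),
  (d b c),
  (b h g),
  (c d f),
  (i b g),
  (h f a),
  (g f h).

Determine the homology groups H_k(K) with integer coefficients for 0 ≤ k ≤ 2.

Take the total order a < b < c < d < e < f < g < h < i on the vertex set. Then K (dimension 2) consists of the simplices:

  0-simplices (9): a, b, c, d, e, f, g, h, i
  1-simplices (27): ab, ad, ae, af, ah, ai, bc, bd, bg, bh, bi, cd, ce, cf, ch, ci, de, df, dg, eg, eh, ei, fg, fh, fi, gh, gi
  2-simplices (18): abd, abi, ade, aeh, afh, afi, bcd, bch, bgh, bgi, cdf, ceh, cei, cfi, deg, dfg, egi, fgh

giving chain groups C_0 ≅ Z^9, C_1 ≅ Z^27, C_2 ≅ Z^18.

∂_1: C_1 → C_0 maps an edge to its endpoints' difference, ∂[p,q] = q − p.
The 9×27 boundary matrix has rank 8 and Smith normal form diag(1,1,1,1,1,1,1,1).

The boundary map ∂_2: C_2 → C_1 maps a triangle to the signed sum of its edges. For instance
  ∂cei = ei − ci + ce,
  ∂bcd = cd − bd + bc.
As a 27×18 matrix over Z this has rank 17, with invariant factors (1,1,1,1,1,1,1,1,1,1,1,1,1,1,1,1,1).

Computing H_k = (kernel of ∂_k) / (image of ∂_{k+1}):

  H_0: rank C_0 − rank ∂_1 = 9 − 8 = 1, and the invariant factors of ∂_1 are all 1, so H_0 = Z.
  H_1: rank ker ∂_1 − rank ∂_2 = (27 − 8) − 17 = 2, and the invariant factors of ∂_2 are all 1, so H_1 = Z^2.
  H_2: rank ker ∂_2 − rank ∂_3 = (18 − 17) − 0 = 1, and there is no ∂_3, so H_2 = Z.

H_0 ≅ Z,  H_1 ≅ Z^2,  H_2 ≅ Z.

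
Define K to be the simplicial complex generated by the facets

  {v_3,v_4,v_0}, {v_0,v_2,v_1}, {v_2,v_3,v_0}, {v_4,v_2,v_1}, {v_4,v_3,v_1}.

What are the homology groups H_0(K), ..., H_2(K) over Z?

H_0 ≅ Z,  H_1 ≅ Z,  H_2 = 0.

Take the total order v_0 < v_1 < v_2 < v_3 < v_4 on the vertex set. Then K (dimension 2) consists of the simplices:

  0-simplices (5): [v_0], [v_1], [v_2], [v_3], [v_4]
  1-simplices (10): [v_0,v_1], [v_0,v_2], [v_0,v_3], [v_0,v_4], [v_1,v_2], [v_1,v_3], [v_1,v_4], [v_2,v_3], [v_2,v_4], [v_3,v_4]
  2-simplices (5): [v_0,v_1,v_2], [v_0,v_2,v_3], [v_0,v_3,v_4], [v_1,v_2,v_4], [v_1,v_3,v_4]

Hence C_0 ≅ Z^5, C_1 ≅ Z^10, C_2 ≅ Z^5.

Boundary ∂_1: C_1 → C_0 sends each edge [p,q] (with p < q) to q − p. For instance
  ∂[v_0,v_4] = [v_4] − [v_0].
The 5×10 boundary matrix has rank 4 and Smith normal form diag(1,1,1,1).

Boundary ∂_2: C_2 → C_1 maps a triangle to the signed sum of its edges. For instance
  ∂[v_0,v_3,v_4] = [v_3,v_4] − [v_0,v_4] + [v_0,v_3],
  ∂[v_0,v_2,v_3] = [v_2,v_3] − [v_0,v_3] + [v_0,v_2].
As a 10×5 matrix over Z this has rank 5, with invariant factors (1,1,1,1,1).

Reading off H_k = ker ∂_k / im ∂_{k+1}:

  H_0: rank C_0 − rank ∂_1 = 5 − 4 = 1, and the invariant factors of ∂_1 are all 1, so H_0 ≅ Z.
  H_1: rank ker ∂_1 − rank ∂_2 = (10 − 4) − 5 = 1, and the invariant factors of ∂_2 are all 1, so H_1 ≅ Z.
  H_2: rank ker ∂_2 − rank ∂_3 = (5 − 5) − 0 = 0, and there is no ∂_3, so H_2 ≅ 0.

(K is a triangulation of the Möbius band.)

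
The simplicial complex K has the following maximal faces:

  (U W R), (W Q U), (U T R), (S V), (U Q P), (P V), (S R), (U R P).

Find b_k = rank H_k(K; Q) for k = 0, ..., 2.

b_0 = 1, b_1 = 1, b_2 = 0.

Fix the vertex order P < Q < R < S < T < U < V < W and write every simplex with vertices in increasing order. Then dim K = 2 and the simplices of K are:

  0-simplices (8): P, Q, R, S, T, U, V, W
  1-simplices (13): PQ, PR, PU, PV, QU, QW, RS, RT, RU, RW, SV, TU, UW
  2-simplices (5): PQU, PRU, QUW, RTU, RUW

so the chain groups are C_0 ≅ Z^8, C_1 ≅ Z^13, C_2 ≅ Z^5.

The boundary map ∂_1: C_1 → C_0 is given by ∂[p,q] = [q] − [p].
This gives a 8×13 integer matrix of rank 7; reducing to Smith normal form yields diagonal entries (1,1,1,1,1,1,1).

The boundary map ∂_2: C_2 → C_1 acts by ∂[p,q,r] = [q,r] − [p,r] + [p,q]. For instance
  ∂PRU = RU − PU + PR,
  ∂RTU = TU − RU + RT.
As a 13×5 matrix over Z this has rank 5, with invariant factors (1,1,1,1,1).

Computing H_k = (kernel of ∂_k) / (image of ∂_{k+1}):

  H_0: rank C_0 − rank ∂_1 = 8 − 7 = 1, and the invariant factors of ∂_1 are all 1, so H_0 ≅ Z.
  H_1: rank ker ∂_1 − rank ∂_2 = (13 − 7) − 5 = 1, and the invariant factors of ∂_2 are all 1, so H_1 ≅ Z.
  H_2: rank ker ∂_2 − rank ∂_3 = (5 − 5) − 0 = 0, and there is no ∂_3, so H_2 ≅ 0.

Hence the Betti numbers are b_0 = 1, b_1 = 1, b_2 = 0.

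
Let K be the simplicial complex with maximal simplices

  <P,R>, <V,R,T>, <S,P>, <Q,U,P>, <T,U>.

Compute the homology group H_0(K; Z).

H_0 ≅ Z.

Fix the vertex order P < Q < R < S < T < U < V and write every simplex with vertices in increasing order. Then dim K = 2 and the simplices of K are:

  0-simplices (7): P, Q, R, S, T, U, V
  1-simplices (9): PQ, PR, PS, PU, QU, RT, RV, TU, TV
  2-simplices (2): PQU, RTV

giving chain groups C_0 ≅ Z^7, C_1 ≅ Z^9, C_2 ≅ Z^2.

The boundary map ∂_1: C_1 → C_0 sends each edge [p,q] (with p < q) to q − p. For instance
  ∂RT = T − R.
The resulting 7×9 matrix has rank 6, and its Smith normal form has invariant factors (1,1,1,1,1,1).

The boundary map ∂_2: C_2 → C_1 maps a triangle to the signed sum of its edges. For instance
  ∂RTV = TV − RV + RT,
  ∂PQU = QU − PU + PQ.
As a 9×2 matrix over Z this has rank 2, with invariant factors (1,1).

Now H_k = ker ∂_k / im ∂_{k+1}, so:

  H_0: rank C_0 − rank ∂_1 = 7 − 6 = 1, and the invariant factors of ∂_1 are all 1, so H_0 ≅ Z.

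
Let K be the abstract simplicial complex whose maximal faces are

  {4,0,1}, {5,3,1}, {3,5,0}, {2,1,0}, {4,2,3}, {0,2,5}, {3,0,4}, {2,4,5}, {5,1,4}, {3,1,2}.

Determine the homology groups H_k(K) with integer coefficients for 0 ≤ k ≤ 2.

H_0 ≅ Z,  H_1 ≅ Z/2Z,  H_2 = 0.

Take the total order 0 < 1 < 2 < 3 < 4 < 5 on the vertex set. Then K (dimension 2) consists of the simplices:

  0-simplices (6): [0], [1], [2], [3], [4], [5]
  1-simplices (15): [0,1], [0,2], [0,3], [0,4], [0,5], [1,2], [1,3], [1,4], [1,5], [2,3], [2,4], [2,5], [3,4], [3,5], [4,5]
  2-simplices (10): [0,1,2], [0,1,4], [0,2,5], [0,3,4], [0,3,5], [1,2,3], [1,3,5], [1,4,5], [2,3,4], [2,4,5]

giving chain groups C_0 ≅ Z^6, C_1 ≅ Z^15, C_2 ≅ Z^10.

∂_1: C_1 → C_0 is given by ∂[p,q] = [q] − [p]. For instance
  ∂[1,5] = [5] − [1].
The 6×15 boundary matrix has rank 5 and Smith normal form diag(1,1,1,1,1).

Boundary ∂_2: C_2 → C_1 maps a triangle to the signed sum of its edges. For instance
  ∂[1,2,3] = [2,3] − [1,3] + [1,2],
  ∂[0,1,4] = [1,4] − [0,4] + [0,1].
The 15×10 boundary matrix has rank 10 and Smith normal form diag(1,1,1,1,1,1,1,1,1,2).

Reading off H_k = ker ∂_k / im ∂_{k+1}:

  H_0: rank C_0 − rank ∂_1 = 6 − 5 = 1, and the invariant factors of ∂_1 are all 1, so H_0 = Z.
  H_1: rank ker ∂_1 − rank ∂_2 = (15 − 5) − 10 = 0, and ∂_2 has invariant factor 2 > 1, so H_1 = Z/2Z.
  H_2: rank ker ∂_2 − rank ∂_3 = (10 − 10) − 0 = 0, and there is no ∂_3, so H_2 = 0.

As a check, the Euler characteristic is 6 − 15 + 10 = 1, which agrees with 1 − 0 + 0 = 1.
(K is a triangulation of the real projective plane RP^2.)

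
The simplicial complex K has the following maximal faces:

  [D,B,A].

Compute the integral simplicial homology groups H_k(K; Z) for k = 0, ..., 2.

We work with the vertex ordering A < B < D. The simplices of K, each written with vertices in increasing order, are:

  0-simplices (3): A, B, D
  1-simplices (3): AB, AD, BD
  2-simplices (1): ABD

so the chain groups are C_0 ≅ Z^3, C_1 ≅ Z^3, C_2 ≅ Z^1.

∂_1: C_1 → C_0 sends each edge [p,q] (with p < q) to q − p.
As a 3×3 matrix over Z this has rank 2, with invariant factors (1,1).

∂_2: C_2 → C_1 sends each 2-simplex [p,q,r] to [q,r] − [p,r] + [p,q]. For instance
  ∂ABD = BD − AD + AB.
This gives a 3×1 integer matrix of rank 1; reducing to Smith normal form yields diagonal entries (1).

Now H_k = ker ∂_k / im ∂_{k+1}, so:

  H_0: rank C_0 − rank ∂_1 = 3 − 2 = 1, and the invariant factors of ∂_1 are all 1, so H_0 ≅ Z.
  H_1: rank ker ∂_1 − rank ∂_2 = (3 − 2) − 1 = 0, and the invariant factors of ∂_2 are all 1, so H_1 ≅ 0.
  H_2: rank ker ∂_2 − rank ∂_3 = (1 − 1) − 0 = 0, and there is no ∂_3, so H_2 ≅ 0.

(K is a triangulation of the 2-simplex.)

H_0 ≅ Z,  H_1 = 0,  H_2 = 0.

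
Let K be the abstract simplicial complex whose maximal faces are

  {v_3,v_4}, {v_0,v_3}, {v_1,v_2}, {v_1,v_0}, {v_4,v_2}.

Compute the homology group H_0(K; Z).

We work with the vertex ordering v_0 < v_1 < v_2 < v_3 < v_4. The simplices of K, each written with vertices in increasing order, are:

  0-simplices (5): [v_0], [v_1], [v_2], [v_3], [v_4]
  1-simplices (5): [v_0,v_1], [v_0,v_3], [v_1,v_2], [v_2,v_4], [v_3,v_4]

giving chain groups C_0 ≅ Z^5, C_1 ≅ Z^5.

∂_1: C_1 → C_0 is given by ∂[p,q] = [q] − [p].
The 5×5 boundary matrix has rank 4 and Smith normal form diag(1,1,1,1).

Computing H_k = (kernel of ∂_k) / (image of ∂_{k+1}):

  H_0: rank C_0 − rank ∂_1 = 5 − 4 = 1, and the invariant factors of ∂_1 are all 1, so H_0 = Z.

(K is a triangulation of the circle S^1.)

H_0 = Z.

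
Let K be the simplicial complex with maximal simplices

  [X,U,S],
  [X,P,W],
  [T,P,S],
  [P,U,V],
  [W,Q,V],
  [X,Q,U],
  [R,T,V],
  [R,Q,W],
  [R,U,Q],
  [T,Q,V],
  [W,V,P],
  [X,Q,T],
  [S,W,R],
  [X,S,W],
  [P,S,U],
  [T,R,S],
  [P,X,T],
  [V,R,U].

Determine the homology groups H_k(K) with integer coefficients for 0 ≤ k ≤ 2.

H_0 = Z,  H_1 = Z ⊕ Z_2,  H_2 = 0.

We work with the vertex ordering P < Q < R < S < T < U < V < W < X. The simplices of K, each written with vertices in increasing order, are:

  0-simplices (9): P, Q, R, S, T, U, V, W, X
  1-simplices (27): PS, PT, PU, PV, PW, PX, QR, QT, QU, QV, QW, QX, RS, RT, RU, RV, RW, ST, SU, SW, SX, TV, TX, UV, UX, VW, WX
  2-simplices (18): PST, PSU, PTX, PUV, PVW, PWX, QRU, QRW, QTV, QTX, QUX, QVW, RST, RSW, RTV, RUV, SUX, SWX

Hence C_0 ≅ Z^9, C_1 ≅ Z^27, C_2 ≅ Z^18.

The boundary map ∂_1: C_1 → C_0 sends each edge [p,q] (with p < q) to q − p.
As a 9×27 matrix over Z this has rank 8, with invariant factors (1,1,1,1,1,1,1,1).

The boundary map ∂_2: C_2 → C_1 maps a triangle to the signed sum of its edges. For instance
  ∂RST = ST − RT + RS,
  ∂PUV = UV − PV + PU.
This gives a 27×18 integer matrix of rank 18; reducing to Smith normal form yields diagonal entries (1,1,1,1,1,1,1,1,1,1,1,1,1,1,1,1,1,2).

From H_k ≅ ker(∂_k) / im(∂_{k+1}) we obtain:

  H_0: rank C_0 − rank ∂_1 = 9 − 8 = 1, and the invariant factors of ∂_1 are all 1, so H_0 = Z.
  H_1: rank ker ∂_1 − rank ∂_2 = (27 − 8) − 18 = 1, and ∂_2 has invariant factor 2 > 1, so H_1 = Z ⊕ Z_2.
  H_2: rank ker ∂_2 − rank ∂_3 = (18 − 18) − 0 = 0, and there is no ∂_3, so H_2 = 0.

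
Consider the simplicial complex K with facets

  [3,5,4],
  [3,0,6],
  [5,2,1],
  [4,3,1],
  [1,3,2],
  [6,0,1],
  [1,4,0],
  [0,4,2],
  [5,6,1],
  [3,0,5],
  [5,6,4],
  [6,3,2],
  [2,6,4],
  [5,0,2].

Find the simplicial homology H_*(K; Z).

Take the total order 0 < 1 < 2 < 3 < 4 < 5 < 6 on the vertex set. Then K (dimension 2) consists of the simplices:

  0-simplices (7): [0], [1], [2], [3], [4], [5], [6]
  1-simplices (21): [0,1], [0,2], [0,3], [0,4], [0,5], [0,6], [1,2], [1,3], [1,4], [1,5], [1,6], [2,3], [2,4], [2,5], [2,6], [3,4], [3,5], [3,6], [4,5], [4,6], [5,6]
  2-simplices (14): [0,1,4], [0,1,6], [0,2,4], [0,2,5], [0,3,5], [0,3,6], [1,2,3], [1,2,5], [1,3,4], [1,5,6], [2,3,6], [2,4,6], [3,4,5], [4,5,6]

giving chain groups C_0 ≅ Z^7, C_1 ≅ Z^21, C_2 ≅ Z^14.

Boundary ∂_1: C_1 → C_0 is given by ∂[p,q] = [q] − [p]. For instance
  ∂[2,6] = [6] − [2].
The resulting 7×21 matrix has rank 6, and its Smith normal form has invariant factors (1,1,1,1,1,1).

∂_2: C_2 → C_1 sends each 2-simplex [p,q,r] to [q,r] − [p,r] + [p,q]. For instance
  ∂[0,2,4] = [2,4] − [0,4] + [0,2],
  ∂[2,3,6] = [3,6] − [2,6] + [2,3].
This gives a 21×14 integer matrix of rank 13; reducing to Smith normal form yields diagonal entries (1,1,1,1,1,1,1,1,1,1,1,1,1).

From H_k ≅ ker(∂_k) / im(∂_{k+1}) we obtain:

  H_0: rank C_0 − rank ∂_1 = 7 − 6 = 1, and the invariant factors of ∂_1 are all 1, so H_0 = Z.
  H_1: rank ker ∂_1 − rank ∂_2 = (21 − 6) − 13 = 2, and the invariant factors of ∂_2 are all 1, so H_1 = Z^2.
  H_2: rank ker ∂_2 − rank ∂_3 = (14 − 13) − 0 = 1, and there is no ∂_3, so H_2 = Z.

H_0 = Z,  H_1 = Z^2,  H_2 = Z.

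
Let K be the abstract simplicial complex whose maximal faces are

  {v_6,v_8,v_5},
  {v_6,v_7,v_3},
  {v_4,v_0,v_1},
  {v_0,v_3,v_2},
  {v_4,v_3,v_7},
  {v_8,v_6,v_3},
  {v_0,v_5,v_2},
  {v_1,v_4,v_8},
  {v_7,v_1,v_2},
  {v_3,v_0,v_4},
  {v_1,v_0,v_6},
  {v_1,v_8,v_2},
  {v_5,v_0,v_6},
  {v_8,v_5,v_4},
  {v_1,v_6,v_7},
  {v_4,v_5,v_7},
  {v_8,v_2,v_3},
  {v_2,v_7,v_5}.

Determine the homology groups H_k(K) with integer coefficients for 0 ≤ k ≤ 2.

H_0 ≅ Z,  H_1 ≅ Z^2,  H_2 ≅ Z.

Fix the vertex order v_0 < v_1 < v_2 < v_3 < v_4 < v_5 < v_6 < v_7 < v_8 and write every simplex with vertices in increasing order. Then dim K = 2 and the simplices of K are:

  0-simplices (9): [v_0], [v_1], [v_2], [v_3], [v_4], [v_5], [v_6], [v_7], [v_8]
  1-simplices (27): (27 of them)
  2-simplices (18): (18 of them)

giving chain groups C_0 ≅ Z^9, C_1 ≅ Z^27, C_2 ≅ Z^18.

The boundary map ∂_1: C_1 → C_0 is given by ∂[p,q] = [q] − [p].
As a 9×27 matrix over Z this has rank 8, with invariant factors (1,1,1,1,1,1,1,1).

The boundary map ∂_2: C_2 → C_1 sends each 2-simplex [p,q,r] to [q,r] − [p,r] + [p,q]. For instance
  ∂[v_3,v_6,v_7] = [v_6,v_7] − [v_3,v_7] + [v_3,v_6],
  ∂[v_4,v_5,v_8] = [v_5,v_8] − [v_4,v_8] + [v_4,v_5].
The resulting 27×18 matrix has rank 17, and its Smith normal form has invariant factors (1,1,1,1,1,1,1,1,1,1,1,1,1,1,1,1,1).

Computing H_k = (kernel of ∂_k) / (image of ∂_{k+1}):

  H_0: rank C_0 − rank ∂_1 = 9 − 8 = 1, and the invariant factors of ∂_1 are all 1, so H_0 = Z.
  H_1: rank ker ∂_1 − rank ∂_2 = (27 − 8) − 17 = 2, and the invariant factors of ∂_2 are all 1, so H_1 = Z^2.
  H_2: rank ker ∂_2 − rank ∂_3 = (18 − 17) − 0 = 1, and there is no ∂_3, so H_2 = Z.

As a check, the Euler characteristic is 9 − 27 + 18 = 0, which agrees with 1 − 2 + 1 = 0.
(K is a triangulation of the torus T^2.)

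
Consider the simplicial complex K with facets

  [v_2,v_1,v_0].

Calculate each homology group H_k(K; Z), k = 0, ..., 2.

Take the total order v_0 < v_1 < v_2 on the vertex set. Then K (dimension 2) consists of the simplices:

  0-simplices (3): [v_0], [v_1], [v_2]
  1-simplices (3): [v_0,v_1], [v_0,v_2], [v_1,v_2]
  2-simplices (1): [v_0,v_1,v_2]

so the chain groups are C_0 ≅ Z^3, C_1 ≅ Z^3, C_2 ≅ Z^1.

∂_1: C_1 → C_0 maps an edge to its endpoints' difference, ∂[p,q] = q − p. For instance
  ∂[v_0,v_2] = [v_2] − [v_0].
The 3×3 boundary matrix has rank 2 and Smith normal form diag(1,1).

Boundary ∂_2: C_2 → C_1 maps a triangle to the signed sum of its edges. For instance
  ∂[v_0,v_1,v_2] = [v_1,v_2] − [v_0,v_2] + [v_0,v_1].
The resulting 3×1 matrix has rank 1, and its Smith normal form has invariant factors (1).

Reading off H_k = ker ∂_k / im ∂_{k+1}:

  H_0: rank C_0 − rank ∂_1 = 3 − 2 = 1, and the invariant factors of ∂_1 are all 1, so H_0 ≅ Z.
  H_1: rank ker ∂_1 − rank ∂_2 = (3 − 2) − 1 = 0, and the invariant factors of ∂_2 are all 1, so H_1 ≅ 0.
  H_2: rank ker ∂_2 − rank ∂_3 = (1 − 1) − 0 = 0, and there is no ∂_3, so H_2 ≅ 0.

As a check, the Euler characteristic is 3 − 3 + 1 = 1, which agrees with 1 − 0 + 0 = 1.
(K is a triangulation of the 2-simplex.)

H_0 ≅ Z,  H_1 = 0,  H_2 = 0.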